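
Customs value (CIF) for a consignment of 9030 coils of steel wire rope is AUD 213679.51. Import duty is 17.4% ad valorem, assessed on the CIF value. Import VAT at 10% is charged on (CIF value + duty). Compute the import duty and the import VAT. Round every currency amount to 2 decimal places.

Import duty: AUD 37180.23; import VAT: AUD 25085.97

Import duty = 213679.51 × 17.4% = 37180.23
VAT base = CIF + duty = 213679.51 + 37180.23 = 250859.74
Import VAT = 250859.74 × 10% = 25085.97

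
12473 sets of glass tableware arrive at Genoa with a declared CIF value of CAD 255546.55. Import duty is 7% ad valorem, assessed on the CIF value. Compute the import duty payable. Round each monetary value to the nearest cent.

Import duty = 255546.55 × 7% = 17888.26

Import duty: CAD 17888.26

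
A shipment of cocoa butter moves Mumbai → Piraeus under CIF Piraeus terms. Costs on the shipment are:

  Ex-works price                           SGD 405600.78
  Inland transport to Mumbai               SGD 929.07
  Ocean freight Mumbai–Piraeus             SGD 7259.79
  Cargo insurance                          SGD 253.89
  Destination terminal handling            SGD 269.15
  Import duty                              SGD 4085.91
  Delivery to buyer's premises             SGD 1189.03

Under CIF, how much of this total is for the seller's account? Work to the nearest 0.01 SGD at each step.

CIF: the seller pays costs through ocean freight and marine insurance to the destination port.
Seller's account: goods 405600.78 + inland to port 929.07 + freight 7259.79 + insurance 253.89 = 414043.53
Buyer's account: destination terminal 269.15 + duty 4085.91 + delivery 1189.03 = 5544.09

Seller's account: SGD 414043.53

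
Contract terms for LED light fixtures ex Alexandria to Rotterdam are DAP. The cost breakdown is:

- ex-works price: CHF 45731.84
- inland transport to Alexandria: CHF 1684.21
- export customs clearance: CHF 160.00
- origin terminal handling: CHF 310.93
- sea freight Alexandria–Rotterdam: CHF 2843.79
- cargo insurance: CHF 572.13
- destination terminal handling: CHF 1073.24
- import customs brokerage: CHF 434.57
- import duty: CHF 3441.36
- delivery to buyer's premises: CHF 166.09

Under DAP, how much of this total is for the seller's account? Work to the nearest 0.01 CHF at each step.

Seller's account: CHF 52542.23

DAP: the seller bears all costs to the named destination except import duty and clearance.
Seller's account: goods 45731.84 + inland to port 1684.21 + export clearance 160.00 + origin terminal 310.93 + freight 2843.79 + insurance 572.13 + destination terminal 1073.24 + delivery 166.09 = 52542.23
Buyer's account: brokerage 434.57 + duty 3441.36 = 3875.93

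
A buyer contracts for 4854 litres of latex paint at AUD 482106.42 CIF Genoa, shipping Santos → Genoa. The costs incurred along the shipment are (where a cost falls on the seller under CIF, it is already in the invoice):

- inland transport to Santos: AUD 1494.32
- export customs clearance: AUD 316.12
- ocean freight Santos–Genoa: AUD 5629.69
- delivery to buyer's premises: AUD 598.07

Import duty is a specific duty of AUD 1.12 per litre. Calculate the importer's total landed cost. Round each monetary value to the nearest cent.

Total landed cost: AUD 488140.97

CIF: the seller pays costs through ocean freight and marine insurance to the destination port.
Already in the invoice (seller's account under CIF): inland to port, export clearance, freight — exclude.
The CIF price already equals the CIF value: 482106.42
Import duty = 4854 × 1.12 = 5436.48
Buyer bears: delivery 598.07 + duty 5436.48 = 6034.55
Landed cost = invoice 482106.42 + 6034.55 = 488140.97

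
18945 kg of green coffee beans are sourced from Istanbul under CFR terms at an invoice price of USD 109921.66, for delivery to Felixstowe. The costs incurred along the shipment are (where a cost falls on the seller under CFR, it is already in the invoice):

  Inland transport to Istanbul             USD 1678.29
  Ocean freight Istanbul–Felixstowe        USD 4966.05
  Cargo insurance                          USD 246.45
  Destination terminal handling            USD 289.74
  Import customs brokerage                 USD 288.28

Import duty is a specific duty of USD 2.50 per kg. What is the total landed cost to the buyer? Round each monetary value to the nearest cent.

Total landed cost: USD 158108.63

CFR: the seller pays costs through ocean freight to the destination port, but not insurance.
Already in the invoice (seller's account under CFR): inland to port, freight — exclude.
CIF value = CFR price + insurance = 109921.66 + 246.45 = 110168.11
Import duty = 18945 × 2.50 = 47362.50
Buyer bears: insurance 246.45 + destination terminal 289.74 + brokerage 288.28 + duty 47362.50 = 48186.97
Landed cost = invoice 109921.66 + 48186.97 = 158108.63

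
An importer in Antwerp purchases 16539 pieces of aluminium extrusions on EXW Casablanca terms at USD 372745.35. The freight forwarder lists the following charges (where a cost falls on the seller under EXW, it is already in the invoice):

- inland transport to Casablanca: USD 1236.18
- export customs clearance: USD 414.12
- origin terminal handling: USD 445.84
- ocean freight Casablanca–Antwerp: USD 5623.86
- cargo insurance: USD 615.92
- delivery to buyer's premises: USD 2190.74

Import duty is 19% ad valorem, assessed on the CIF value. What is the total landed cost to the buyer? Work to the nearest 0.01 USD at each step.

EXW: the seller makes goods available at their premises; the buyer bears all onward costs.
CIF value = EXW price + inland to port + export clearance + origin terminal + freight + insurance = 372745.35 + 1236.18 + 414.12 + 445.84 + 5623.86 + 615.92 = 381081.27
Import duty = 381081.27 × 19% = 72405.44
Buyer bears: inland to port 1236.18 + export clearance 414.12 + origin terminal 445.84 + freight 5623.86 + insurance 615.92 + delivery 2190.74 + duty 72405.44 = 82932.10
Landed cost = invoice 372745.35 + 82932.10 = 455677.45

Total landed cost: USD 455677.45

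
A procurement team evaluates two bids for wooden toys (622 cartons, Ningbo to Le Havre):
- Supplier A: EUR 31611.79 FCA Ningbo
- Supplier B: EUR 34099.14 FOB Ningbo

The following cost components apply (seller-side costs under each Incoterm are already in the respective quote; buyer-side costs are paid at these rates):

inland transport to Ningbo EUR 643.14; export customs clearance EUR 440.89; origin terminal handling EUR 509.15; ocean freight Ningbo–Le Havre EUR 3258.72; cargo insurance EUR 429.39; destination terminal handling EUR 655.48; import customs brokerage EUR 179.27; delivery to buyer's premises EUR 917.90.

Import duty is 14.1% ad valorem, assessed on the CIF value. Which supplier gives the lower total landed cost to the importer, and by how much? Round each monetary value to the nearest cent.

Supplier A (FCA):
CIF value = FCA price + origin terminal + freight + insurance = 31611.79 + 509.15 + 3258.72 + 429.39 = 35809.05
Import duty = 35809.05 × 14.1% = 5049.08
Buyer bears (A): 509.15 + 3258.72 + 429.39 + 655.48 + 179.27 + 917.90 = 5949.91
Landed cost (A) = invoice 31611.79 + 5949.91 + duty 5049.08 = 42610.78
Supplier B (FOB):
CIF value = FOB price + freight + insurance = 34099.14 + 3258.72 + 429.39 = 37787.25
Import duty = 37787.25 × 14.1% = 5328.00
Buyer bears (B): 3258.72 + 429.39 + 655.48 + 179.27 + 917.90 = 5440.76
Landed cost (B) = invoice 34099.14 + 5440.76 + duty 5328.00 = 44867.90
Difference = |42610.78 − 44867.90| = 2257.12

Supplier A is cheaper by EUR 2257.12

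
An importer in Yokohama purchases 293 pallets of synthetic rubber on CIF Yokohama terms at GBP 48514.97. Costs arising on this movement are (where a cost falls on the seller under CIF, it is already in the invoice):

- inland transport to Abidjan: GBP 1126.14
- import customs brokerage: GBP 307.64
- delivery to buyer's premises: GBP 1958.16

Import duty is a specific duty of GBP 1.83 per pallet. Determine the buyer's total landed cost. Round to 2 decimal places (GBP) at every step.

Total landed cost: GBP 51316.96

CIF: the seller pays costs through ocean freight and marine insurance to the destination port.
Already in the invoice (seller's account under CIF): inland to port — exclude.
The CIF price already equals the CIF value: 48514.97
Import duty = 293 × 1.83 = 536.19
Buyer bears: brokerage 307.64 + delivery 1958.16 + duty 536.19 = 2801.99
Landed cost = invoice 48514.97 + 2801.99 = 51316.96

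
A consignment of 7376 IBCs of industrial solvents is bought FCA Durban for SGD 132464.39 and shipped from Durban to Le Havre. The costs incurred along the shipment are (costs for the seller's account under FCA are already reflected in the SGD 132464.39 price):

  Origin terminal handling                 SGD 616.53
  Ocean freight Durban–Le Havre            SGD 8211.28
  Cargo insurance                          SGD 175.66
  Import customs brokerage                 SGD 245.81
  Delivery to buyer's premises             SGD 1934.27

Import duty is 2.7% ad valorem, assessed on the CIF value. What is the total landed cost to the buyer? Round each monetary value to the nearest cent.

FCA: the seller delivers export-cleared goods to the carrier; the buyer bears costs from that point.
CIF value = FCA price + origin terminal + freight + insurance = 132464.39 + 616.53 + 8211.28 + 175.66 = 141467.86
Import duty = 141467.86 × 2.7% = 3819.63
Buyer bears: origin terminal 616.53 + freight 8211.28 + insurance 175.66 + brokerage 245.81 + delivery 1934.27 + duty 3819.63 = 15003.18
Landed cost = invoice 132464.39 + 15003.18 = 147467.57

Total landed cost: SGD 147467.57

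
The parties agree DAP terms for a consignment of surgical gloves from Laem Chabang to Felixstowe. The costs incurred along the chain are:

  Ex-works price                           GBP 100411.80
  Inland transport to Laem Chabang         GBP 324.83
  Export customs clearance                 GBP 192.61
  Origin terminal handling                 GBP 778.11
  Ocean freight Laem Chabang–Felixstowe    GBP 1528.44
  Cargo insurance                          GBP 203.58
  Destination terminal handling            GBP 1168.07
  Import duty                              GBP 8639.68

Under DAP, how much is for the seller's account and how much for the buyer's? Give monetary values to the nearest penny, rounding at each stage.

Seller: GBP 104607.44; buyer: GBP 8639.68

DAP: the seller bears all costs to the named destination except import duty and clearance.
Seller's account: goods 100411.80 + inland to port 324.83 + export clearance 192.61 + origin terminal 778.11 + freight 1528.44 + insurance 203.58 + destination terminal 1168.07 = 104607.44
Buyer's account: duty 8639.68 = 8639.68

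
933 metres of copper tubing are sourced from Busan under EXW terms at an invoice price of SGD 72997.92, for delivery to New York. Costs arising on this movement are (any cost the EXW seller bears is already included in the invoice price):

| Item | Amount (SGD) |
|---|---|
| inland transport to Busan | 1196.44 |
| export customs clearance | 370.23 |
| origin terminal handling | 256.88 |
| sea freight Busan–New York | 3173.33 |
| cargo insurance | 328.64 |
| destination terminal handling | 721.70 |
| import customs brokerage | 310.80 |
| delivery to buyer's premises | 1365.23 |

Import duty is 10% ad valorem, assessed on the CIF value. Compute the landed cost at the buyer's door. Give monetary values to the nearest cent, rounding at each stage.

Total landed cost: SGD 88553.51

EXW: the seller makes goods available at their premises; the buyer bears all onward costs.
CIF value = EXW price + inland to port + export clearance + origin terminal + freight + insurance = 72997.92 + 1196.44 + 370.23 + 256.88 + 3173.33 + 328.64 = 78323.44
Import duty = 78323.44 × 10% = 7832.34
Buyer bears: inland to port 1196.44 + export clearance 370.23 + origin terminal 256.88 + freight 3173.33 + insurance 328.64 + destination terminal 721.70 + brokerage 310.80 + delivery 1365.23 + duty 7832.34 = 15555.59
Landed cost = invoice 72997.92 + 15555.59 = 88553.51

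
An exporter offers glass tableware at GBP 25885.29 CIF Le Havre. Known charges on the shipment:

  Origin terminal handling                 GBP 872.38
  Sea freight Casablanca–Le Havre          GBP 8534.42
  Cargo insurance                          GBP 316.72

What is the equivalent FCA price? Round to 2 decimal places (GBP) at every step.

FCA price: GBP 16161.77

From CIF to FCA, the seller no longer bears: origin terminal, freight, insurance.
FCA price = 25885.29 − 872.38 − 8534.42 − 316.72 = 16161.77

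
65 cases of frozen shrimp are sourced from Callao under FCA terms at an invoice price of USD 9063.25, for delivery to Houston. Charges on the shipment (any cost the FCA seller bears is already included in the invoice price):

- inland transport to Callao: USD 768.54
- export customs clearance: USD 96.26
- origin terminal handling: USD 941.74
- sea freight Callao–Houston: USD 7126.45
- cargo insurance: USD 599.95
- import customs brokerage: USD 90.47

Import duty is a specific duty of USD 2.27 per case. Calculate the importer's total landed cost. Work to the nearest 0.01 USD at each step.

Total landed cost: USD 17969.41

FCA: the seller delivers export-cleared goods to the carrier; the buyer bears costs from that point.
Already in the invoice (seller's account under FCA): inland to port, export clearance — exclude.
CIF value = FCA price + origin terminal + freight + insurance = 9063.25 + 941.74 + 7126.45 + 599.95 = 17731.39
Import duty = 65 × 2.27 = 147.55
Buyer bears: origin terminal 941.74 + freight 7126.45 + insurance 599.95 + brokerage 90.47 + duty 147.55 = 8906.16
Landed cost = invoice 9063.25 + 8906.16 = 17969.41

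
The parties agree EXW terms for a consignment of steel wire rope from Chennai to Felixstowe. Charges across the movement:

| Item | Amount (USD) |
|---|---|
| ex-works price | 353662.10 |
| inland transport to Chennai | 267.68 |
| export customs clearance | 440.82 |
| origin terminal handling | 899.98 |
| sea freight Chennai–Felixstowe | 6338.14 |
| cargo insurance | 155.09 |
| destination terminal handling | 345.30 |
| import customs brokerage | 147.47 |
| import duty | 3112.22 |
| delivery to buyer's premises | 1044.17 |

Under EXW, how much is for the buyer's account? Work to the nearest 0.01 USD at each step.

EXW: the seller makes goods available at their premises; the buyer bears all onward costs.
Seller's account: goods 353662.10 = 353662.10
Buyer's account: inland to port 267.68 + export clearance 440.82 + origin terminal 899.98 + freight 6338.14 + insurance 155.09 + destination terminal 345.30 + brokerage 147.47 + duty 3112.22 + delivery 1044.17 = 12750.87

Buyer's account: USD 12750.87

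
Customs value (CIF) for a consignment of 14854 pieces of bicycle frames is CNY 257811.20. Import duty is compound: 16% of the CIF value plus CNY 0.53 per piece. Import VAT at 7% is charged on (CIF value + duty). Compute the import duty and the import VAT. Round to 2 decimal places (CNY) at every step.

Import duty: CNY 49122.41; import VAT: CNY 21485.35

Ad valorem component: 257811.20 × 16% = 41249.79
Specific component: 14854 × 0.53 = 7872.62
Import duty = 41249.79 + 7872.62 = 49122.41
VAT base = CIF + duty = 257811.20 + 49122.41 = 306933.61
Import VAT = 306933.61 × 7% = 21485.35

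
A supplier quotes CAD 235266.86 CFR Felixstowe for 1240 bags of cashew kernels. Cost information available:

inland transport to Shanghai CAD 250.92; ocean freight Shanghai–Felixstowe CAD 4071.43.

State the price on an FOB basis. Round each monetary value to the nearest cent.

Not relevant to the conversion: inland to port — on the seller under both CFR and FOB; already in the CFR price and stays in the FOB price.
From CFR to FOB, the seller no longer bears: freight.
FOB price = 235266.86 − 4071.43 = 231195.43

FOB price: CAD 231195.43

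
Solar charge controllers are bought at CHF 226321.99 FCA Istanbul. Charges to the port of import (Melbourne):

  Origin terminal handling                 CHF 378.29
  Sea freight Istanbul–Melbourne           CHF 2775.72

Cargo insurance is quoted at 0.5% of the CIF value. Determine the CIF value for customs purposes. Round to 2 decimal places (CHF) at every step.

CIF value: CHF 230629.15

Let C be the CIF value. C = FCA price + pre-shipment costs + freight + 0.5% × C
C − 0.5% × C = 226321.99 + 378.29 + 2775.72
0.995 × C = 229476.00
C = 229476.00 / 0.995 = 230629.15
Insurance premium = 0.5% × 230629.15 = 1153.15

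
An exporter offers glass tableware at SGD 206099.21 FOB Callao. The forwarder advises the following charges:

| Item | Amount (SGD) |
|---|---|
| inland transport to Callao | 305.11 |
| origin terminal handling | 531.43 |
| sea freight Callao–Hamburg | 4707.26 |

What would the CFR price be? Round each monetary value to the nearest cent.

CFR price: SGD 210806.47

Not relevant to the conversion: origin terminal, inland to port — on the seller under both FOB and CFR; already in the FOB price and stays in the CFR price.
From FOB to CFR, the seller additionally bears: freight.
CFR price = 206099.21 + 4707.26 = 210806.47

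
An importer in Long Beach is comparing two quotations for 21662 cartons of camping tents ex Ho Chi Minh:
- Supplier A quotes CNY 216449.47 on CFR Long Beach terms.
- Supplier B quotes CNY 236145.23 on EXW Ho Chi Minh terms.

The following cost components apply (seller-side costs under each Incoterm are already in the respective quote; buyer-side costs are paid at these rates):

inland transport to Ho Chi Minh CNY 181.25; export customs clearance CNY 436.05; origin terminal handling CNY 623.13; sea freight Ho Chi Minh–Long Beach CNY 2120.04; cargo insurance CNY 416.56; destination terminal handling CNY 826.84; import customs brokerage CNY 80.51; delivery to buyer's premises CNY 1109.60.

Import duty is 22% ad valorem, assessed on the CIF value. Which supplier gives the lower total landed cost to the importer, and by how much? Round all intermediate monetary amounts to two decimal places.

Supplier A is cheaper by CNY 28128.60

Supplier A (CFR):
CIF value = CFR price + insurance = 216449.47 + 416.56 = 216866.03
Import duty = 216866.03 × 22% = 47710.53
Buyer bears (A): 416.56 + 826.84 + 80.51 + 1109.60 = 2433.51
Landed cost (A) = invoice 216449.47 + 2433.51 + duty 47710.53 = 266593.51
Supplier B (EXW):
CIF value = EXW price + inland to port + export clearance + origin terminal + freight + insurance = 236145.23 + 181.25 + 436.05 + 623.13 + 2120.04 + 416.56 = 239922.26
Import duty = 239922.26 × 22% = 52782.90
Buyer bears (B): 181.25 + 436.05 + 623.13 + 2120.04 + 416.56 + 826.84 + 80.51 + 1109.60 = 5793.98
Landed cost (B) = invoice 236145.23 + 5793.98 + duty 52782.90 = 294722.11
Difference = |266593.51 − 294722.11| = 28128.60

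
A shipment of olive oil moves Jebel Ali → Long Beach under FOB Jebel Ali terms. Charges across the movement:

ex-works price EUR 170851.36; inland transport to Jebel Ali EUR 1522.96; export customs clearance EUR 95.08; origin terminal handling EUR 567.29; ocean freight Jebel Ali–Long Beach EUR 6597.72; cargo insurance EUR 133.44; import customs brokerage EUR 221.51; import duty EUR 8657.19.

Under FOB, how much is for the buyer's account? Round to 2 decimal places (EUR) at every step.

FOB: the seller bears costs until goods are on board at the origin port; the buyer bears freight, insurance and all costs thereafter.
Seller's account: goods 170851.36 + inland to port 1522.96 + export clearance 95.08 + origin terminal 567.29 = 173036.69
Buyer's account: freight 6597.72 + insurance 133.44 + brokerage 221.51 + duty 8657.19 = 15609.86

Buyer's account: EUR 15609.86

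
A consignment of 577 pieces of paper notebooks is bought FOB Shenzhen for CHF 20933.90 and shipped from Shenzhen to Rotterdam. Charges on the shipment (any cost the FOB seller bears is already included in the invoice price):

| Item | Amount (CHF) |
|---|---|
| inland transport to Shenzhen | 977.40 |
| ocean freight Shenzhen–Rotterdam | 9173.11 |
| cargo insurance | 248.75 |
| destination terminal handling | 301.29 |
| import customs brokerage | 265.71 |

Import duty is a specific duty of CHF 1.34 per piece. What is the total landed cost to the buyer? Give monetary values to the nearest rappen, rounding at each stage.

Total landed cost: CHF 31695.94

FOB: the seller bears costs until goods are on board at the origin port; the buyer bears freight, insurance and all costs thereafter.
Already in the invoice (seller's account under FOB): inland to port — exclude.
CIF value = FOB price + freight + insurance = 20933.90 + 9173.11 + 248.75 = 30355.76
Import duty = 577 × 1.34 = 773.18
Buyer bears: freight 9173.11 + insurance 248.75 + destination terminal 301.29 + brokerage 265.71 + duty 773.18 = 10762.04
Landed cost = invoice 20933.90 + 10762.04 = 31695.94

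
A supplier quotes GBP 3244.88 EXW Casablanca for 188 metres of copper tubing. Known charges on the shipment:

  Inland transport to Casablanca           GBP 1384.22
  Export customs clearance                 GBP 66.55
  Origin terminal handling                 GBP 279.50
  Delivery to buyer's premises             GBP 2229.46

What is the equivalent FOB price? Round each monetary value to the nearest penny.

Not relevant to the conversion: delivery — on the buyer under both terms; not part of either seller's price.
From EXW to FOB, the seller additionally bears: inland to port, export clearance, origin terminal.
FOB price = 3244.88 + 1384.22 + 66.55 + 279.50 = 4975.15

FOB price: GBP 4975.15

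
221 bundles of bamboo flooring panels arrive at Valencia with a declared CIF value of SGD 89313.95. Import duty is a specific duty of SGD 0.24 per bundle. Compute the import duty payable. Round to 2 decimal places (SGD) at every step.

Import duty = 221 × 0.24 = 53.04

Import duty: SGD 53.04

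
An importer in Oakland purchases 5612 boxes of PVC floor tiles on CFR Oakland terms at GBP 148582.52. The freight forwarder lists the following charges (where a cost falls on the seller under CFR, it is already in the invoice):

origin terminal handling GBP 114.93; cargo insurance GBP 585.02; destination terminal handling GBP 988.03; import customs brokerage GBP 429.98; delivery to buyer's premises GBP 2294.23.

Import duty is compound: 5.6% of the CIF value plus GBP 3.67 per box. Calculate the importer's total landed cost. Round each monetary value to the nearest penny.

Total landed cost: GBP 181829.20

CFR: the seller pays costs through ocean freight to the destination port, but not insurance.
Already in the invoice (seller's account under CFR): origin terminal — exclude.
CIF value = CFR price + insurance = 148582.52 + 585.02 = 149167.54
Ad valorem component: 149167.54 × 5.6% = 8353.38
Specific component: 5612 × 3.67 = 20596.04
Import duty = 8353.38 + 20596.04 = 28949.42
Buyer bears: insurance 585.02 + destination terminal 988.03 + brokerage 429.98 + delivery 2294.23 + duty 28949.42 = 33246.68
Landed cost = invoice 148582.52 + 33246.68 = 181829.20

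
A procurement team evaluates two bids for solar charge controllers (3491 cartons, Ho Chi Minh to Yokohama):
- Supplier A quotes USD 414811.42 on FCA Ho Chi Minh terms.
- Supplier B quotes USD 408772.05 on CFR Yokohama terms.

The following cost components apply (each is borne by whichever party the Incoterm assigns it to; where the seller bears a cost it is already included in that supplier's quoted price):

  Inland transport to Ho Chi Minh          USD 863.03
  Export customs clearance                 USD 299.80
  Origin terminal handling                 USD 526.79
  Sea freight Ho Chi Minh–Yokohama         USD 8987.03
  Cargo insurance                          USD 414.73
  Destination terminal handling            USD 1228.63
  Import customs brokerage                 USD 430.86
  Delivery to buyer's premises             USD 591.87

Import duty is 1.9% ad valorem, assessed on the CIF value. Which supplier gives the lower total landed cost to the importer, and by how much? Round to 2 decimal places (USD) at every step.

Supplier A (FCA):
CIF value = FCA price + origin terminal + freight + insurance = 414811.42 + 526.79 + 8987.03 + 414.73 = 424739.97
Import duty = 424739.97 × 1.9% = 8070.06
Buyer bears (A): 526.79 + 8987.03 + 414.73 + 1228.63 + 430.86 + 591.87 = 12179.91
Landed cost (A) = invoice 414811.42 + 12179.91 + duty 8070.06 = 435061.39
Supplier B (CFR):
CIF value = CFR price + insurance = 408772.05 + 414.73 = 409186.78
Import duty = 409186.78 × 1.9% = 7774.55
Buyer bears (B): 414.73 + 1228.63 + 430.86 + 591.87 = 2666.09
Landed cost (B) = invoice 408772.05 + 2666.09 + duty 7774.55 = 419212.69
Difference = |435061.39 − 419212.69| = 15848.70

Supplier B is cheaper by USD 15848.70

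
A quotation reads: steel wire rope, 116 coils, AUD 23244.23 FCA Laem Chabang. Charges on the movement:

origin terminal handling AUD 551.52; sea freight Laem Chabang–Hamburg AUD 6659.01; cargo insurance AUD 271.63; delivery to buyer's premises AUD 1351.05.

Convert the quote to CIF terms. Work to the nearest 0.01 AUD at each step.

Not relevant to the conversion: delivery — on the buyer under both terms; not part of either seller's price.
From FCA to CIF, the seller additionally bears: origin terminal, freight, insurance.
CIF price = 23244.23 + 551.52 + 6659.01 + 271.63 = 30726.39

CIF price: AUD 30726.39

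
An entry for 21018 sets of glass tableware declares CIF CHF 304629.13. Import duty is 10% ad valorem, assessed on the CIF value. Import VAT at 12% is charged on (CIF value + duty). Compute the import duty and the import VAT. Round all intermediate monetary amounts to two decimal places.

Import duty: CHF 30462.91; import VAT: CHF 40211.04

Import duty = 304629.13 × 10% = 30462.91
VAT base = CIF + duty = 304629.13 + 30462.91 = 335092.04
Import VAT = 335092.04 × 12% = 40211.04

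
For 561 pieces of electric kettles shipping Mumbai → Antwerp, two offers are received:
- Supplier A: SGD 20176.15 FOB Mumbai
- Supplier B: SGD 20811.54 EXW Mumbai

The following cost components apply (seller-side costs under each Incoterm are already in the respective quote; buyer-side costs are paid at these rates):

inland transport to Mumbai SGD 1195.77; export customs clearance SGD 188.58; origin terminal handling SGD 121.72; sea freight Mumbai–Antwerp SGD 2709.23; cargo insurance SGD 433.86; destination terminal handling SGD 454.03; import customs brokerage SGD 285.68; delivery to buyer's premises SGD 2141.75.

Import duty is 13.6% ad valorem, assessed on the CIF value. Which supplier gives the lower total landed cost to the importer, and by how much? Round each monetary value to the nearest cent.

Supplier A (FOB):
CIF value = FOB price + freight + insurance = 20176.15 + 2709.23 + 433.86 = 23319.24
Import duty = 23319.24 × 13.6% = 3171.42
Buyer bears (A): 2709.23 + 433.86 + 454.03 + 285.68 + 2141.75 = 6024.55
Landed cost (A) = invoice 20176.15 + 6024.55 + duty 3171.42 = 29372.12
Supplier B (EXW):
CIF value = EXW price + inland to port + export clearance + origin terminal + freight + insurance = 20811.54 + 1195.77 + 188.58 + 121.72 + 2709.23 + 433.86 = 25460.70
Import duty = 25460.70 × 13.6% = 3462.66
Buyer bears (B): 1195.77 + 188.58 + 121.72 + 2709.23 + 433.86 + 454.03 + 285.68 + 2141.75 = 7530.62
Landed cost (B) = invoice 20811.54 + 7530.62 + duty 3462.66 = 31804.82
Difference = |29372.12 − 31804.82| = 2432.70

Supplier A is cheaper by SGD 2432.70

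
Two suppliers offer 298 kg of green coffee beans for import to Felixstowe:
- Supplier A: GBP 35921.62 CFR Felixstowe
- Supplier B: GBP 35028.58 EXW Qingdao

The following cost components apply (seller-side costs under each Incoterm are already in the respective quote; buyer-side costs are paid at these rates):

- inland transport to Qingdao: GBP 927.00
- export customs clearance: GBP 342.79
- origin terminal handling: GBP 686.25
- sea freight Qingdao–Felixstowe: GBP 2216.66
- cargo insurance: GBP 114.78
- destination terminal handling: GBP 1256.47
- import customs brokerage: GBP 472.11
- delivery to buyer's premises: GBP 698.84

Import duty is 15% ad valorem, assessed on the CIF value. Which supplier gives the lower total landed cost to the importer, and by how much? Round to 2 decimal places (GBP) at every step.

Supplier A (CFR):
CIF value = CFR price + insurance = 35921.62 + 114.78 = 36036.40
Import duty = 36036.40 × 15% = 5405.46
Buyer bears (A): 114.78 + 1256.47 + 472.11 + 698.84 = 2542.20
Landed cost (A) = invoice 35921.62 + 2542.20 + duty 5405.46 = 43869.28
Supplier B (EXW):
CIF value = EXW price + inland to port + export clearance + origin terminal + freight + insurance = 35028.58 + 927.00 + 342.79 + 686.25 + 2216.66 + 114.78 = 39316.06
Import duty = 39316.06 × 15% = 5897.41
Buyer bears (B): 927.00 + 342.79 + 686.25 + 2216.66 + 114.78 + 1256.47 + 472.11 + 698.84 = 6714.90
Landed cost (B) = invoice 35028.58 + 6714.90 + duty 5897.41 = 47640.89
Difference = |43869.28 − 47640.89| = 3771.61

Supplier A is cheaper by GBP 3771.61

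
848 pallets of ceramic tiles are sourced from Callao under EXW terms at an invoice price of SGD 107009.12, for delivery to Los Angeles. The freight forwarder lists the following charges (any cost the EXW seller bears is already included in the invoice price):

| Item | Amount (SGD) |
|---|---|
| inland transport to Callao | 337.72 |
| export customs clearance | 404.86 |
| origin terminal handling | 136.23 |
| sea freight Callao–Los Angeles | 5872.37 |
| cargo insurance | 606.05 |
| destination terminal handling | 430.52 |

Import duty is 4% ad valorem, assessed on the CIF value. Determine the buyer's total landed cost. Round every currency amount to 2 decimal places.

Total landed cost: SGD 119371.52

EXW: the seller makes goods available at their premises; the buyer bears all onward costs.
CIF value = EXW price + inland to port + export clearance + origin terminal + freight + insurance = 107009.12 + 337.72 + 404.86 + 136.23 + 5872.37 + 606.05 = 114366.35
Import duty = 114366.35 × 4% = 4574.65
Buyer bears: inland to port 337.72 + export clearance 404.86 + origin terminal 136.23 + freight 5872.37 + insurance 606.05 + destination terminal 430.52 + duty 4574.65 = 12362.40
Landed cost = invoice 107009.12 + 12362.40 = 119371.52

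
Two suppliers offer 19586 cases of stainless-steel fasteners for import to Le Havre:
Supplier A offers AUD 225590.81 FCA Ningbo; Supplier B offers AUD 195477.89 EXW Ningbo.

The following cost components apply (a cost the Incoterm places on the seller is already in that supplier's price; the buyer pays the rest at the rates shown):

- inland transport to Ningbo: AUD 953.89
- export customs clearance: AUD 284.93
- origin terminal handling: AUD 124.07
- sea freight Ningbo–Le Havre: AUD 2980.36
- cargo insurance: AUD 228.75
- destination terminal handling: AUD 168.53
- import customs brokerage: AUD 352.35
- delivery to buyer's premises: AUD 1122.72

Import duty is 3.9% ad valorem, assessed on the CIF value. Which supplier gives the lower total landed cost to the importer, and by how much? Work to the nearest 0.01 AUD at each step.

Supplier A (FCA):
CIF value = FCA price + origin terminal + freight + insurance = 225590.81 + 124.07 + 2980.36 + 228.75 = 228923.99
Import duty = 228923.99 × 3.9% = 8928.04
Buyer bears (A): 124.07 + 2980.36 + 228.75 + 168.53 + 352.35 + 1122.72 = 4976.78
Landed cost (A) = invoice 225590.81 + 4976.78 + duty 8928.04 = 239495.63
Supplier B (EXW):
CIF value = EXW price + inland to port + export clearance + origin terminal + freight + insurance = 195477.89 + 953.89 + 284.93 + 124.07 + 2980.36 + 228.75 = 200049.89
Import duty = 200049.89 × 3.9% = 7801.95
Buyer bears (B): 953.89 + 284.93 + 124.07 + 2980.36 + 228.75 + 168.53 + 352.35 + 1122.72 = 6215.60
Landed cost (B) = invoice 195477.89 + 6215.60 + duty 7801.95 = 209495.44
Difference = |239495.63 − 209495.44| = 30000.19

Supplier B is cheaper by AUD 30000.19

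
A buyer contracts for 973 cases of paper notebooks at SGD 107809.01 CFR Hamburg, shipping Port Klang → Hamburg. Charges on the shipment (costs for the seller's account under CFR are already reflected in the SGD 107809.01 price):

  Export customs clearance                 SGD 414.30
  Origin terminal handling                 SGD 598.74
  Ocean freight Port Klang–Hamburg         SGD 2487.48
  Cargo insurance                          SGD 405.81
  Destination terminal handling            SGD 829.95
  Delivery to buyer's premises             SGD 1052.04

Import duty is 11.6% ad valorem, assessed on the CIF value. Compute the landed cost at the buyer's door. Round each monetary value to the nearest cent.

CFR: the seller pays costs through ocean freight to the destination port, but not insurance.
Already in the invoice (seller's account under CFR): export clearance, origin terminal, freight — exclude.
CIF value = CFR price + insurance = 107809.01 + 405.81 = 108214.82
Import duty = 108214.82 × 11.6% = 12552.92
Buyer bears: insurance 405.81 + destination terminal 829.95 + delivery 1052.04 + duty 12552.92 = 14840.72
Landed cost = invoice 107809.01 + 14840.72 = 122649.73

Total landed cost: SGD 122649.73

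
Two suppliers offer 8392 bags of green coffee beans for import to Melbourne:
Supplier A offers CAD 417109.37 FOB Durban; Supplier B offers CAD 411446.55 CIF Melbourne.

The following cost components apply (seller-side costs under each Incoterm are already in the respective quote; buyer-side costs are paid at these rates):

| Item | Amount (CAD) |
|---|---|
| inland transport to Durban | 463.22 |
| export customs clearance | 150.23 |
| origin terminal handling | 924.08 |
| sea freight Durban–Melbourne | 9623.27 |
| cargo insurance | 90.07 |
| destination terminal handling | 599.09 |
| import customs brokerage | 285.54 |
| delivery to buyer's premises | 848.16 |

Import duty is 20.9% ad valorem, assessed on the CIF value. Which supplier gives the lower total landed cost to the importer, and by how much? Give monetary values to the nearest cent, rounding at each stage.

Supplier B is cheaper by CAD 18589.78

Supplier A (FOB):
CIF value = FOB price + freight + insurance = 417109.37 + 9623.27 + 90.07 = 426822.71
Import duty = 426822.71 × 20.9% = 89205.95
Buyer bears (A): 9623.27 + 90.07 + 599.09 + 285.54 + 848.16 = 11446.13
Landed cost (A) = invoice 417109.37 + 11446.13 + duty 89205.95 = 517761.45
Supplier B (CIF):
The CIF price already equals the CIF value: 411446.55
Import duty = 411446.55 × 20.9% = 85992.33
Buyer bears (B): 599.09 + 285.54 + 848.16 = 1732.79
Landed cost (B) = invoice 411446.55 + 1732.79 + duty 85992.33 = 499171.67
Difference = |517761.45 − 499171.67| = 18589.78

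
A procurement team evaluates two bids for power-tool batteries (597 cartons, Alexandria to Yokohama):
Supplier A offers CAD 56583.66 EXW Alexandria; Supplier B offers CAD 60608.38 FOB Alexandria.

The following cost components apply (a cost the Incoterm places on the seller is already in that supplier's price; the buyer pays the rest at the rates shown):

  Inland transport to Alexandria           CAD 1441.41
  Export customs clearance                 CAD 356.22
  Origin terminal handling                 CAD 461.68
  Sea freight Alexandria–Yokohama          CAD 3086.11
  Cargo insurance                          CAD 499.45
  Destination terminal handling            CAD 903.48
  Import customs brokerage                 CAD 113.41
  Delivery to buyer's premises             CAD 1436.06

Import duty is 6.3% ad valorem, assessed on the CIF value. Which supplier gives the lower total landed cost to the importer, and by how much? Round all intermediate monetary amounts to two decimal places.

Supplier A (EXW):
CIF value = EXW price + inland to port + export clearance + origin terminal + freight + insurance = 56583.66 + 1441.41 + 356.22 + 461.68 + 3086.11 + 499.45 = 62428.53
Import duty = 62428.53 × 6.3% = 3933.00
Buyer bears (A): 1441.41 + 356.22 + 461.68 + 3086.11 + 499.45 + 903.48 + 113.41 + 1436.06 = 8297.82
Landed cost (A) = invoice 56583.66 + 8297.82 + duty 3933.00 = 68814.48
Supplier B (FOB):
CIF value = FOB price + freight + insurance = 60608.38 + 3086.11 + 499.45 = 64193.94
Import duty = 64193.94 × 6.3% = 4044.22
Buyer bears (B): 3086.11 + 499.45 + 903.48 + 113.41 + 1436.06 = 6038.51
Landed cost (B) = invoice 60608.38 + 6038.51 + duty 4044.22 = 70691.11
Difference = |68814.48 − 70691.11| = 1876.63

Supplier A is cheaper by CAD 1876.63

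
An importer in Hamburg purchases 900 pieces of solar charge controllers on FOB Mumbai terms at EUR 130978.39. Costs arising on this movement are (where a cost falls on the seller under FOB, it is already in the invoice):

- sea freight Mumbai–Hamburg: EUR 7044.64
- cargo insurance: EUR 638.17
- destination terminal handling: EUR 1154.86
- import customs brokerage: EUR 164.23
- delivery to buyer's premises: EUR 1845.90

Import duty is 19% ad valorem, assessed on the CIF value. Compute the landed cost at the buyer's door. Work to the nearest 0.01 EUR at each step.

Total landed cost: EUR 168171.82

FOB: the seller bears costs until goods are on board at the origin port; the buyer bears freight, insurance and all costs thereafter.
CIF value = FOB price + freight + insurance = 130978.39 + 7044.64 + 638.17 = 138661.20
Import duty = 138661.20 × 19% = 26345.63
Buyer bears: freight 7044.64 + insurance 638.17 + destination terminal 1154.86 + brokerage 164.23 + delivery 1845.90 + duty 26345.63 = 37193.43
Landed cost = invoice 130978.39 + 37193.43 = 168171.82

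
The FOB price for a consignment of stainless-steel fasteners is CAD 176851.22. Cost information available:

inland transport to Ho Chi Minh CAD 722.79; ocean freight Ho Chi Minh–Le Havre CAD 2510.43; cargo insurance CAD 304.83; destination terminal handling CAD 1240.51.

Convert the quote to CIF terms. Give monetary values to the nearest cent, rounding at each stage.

Not relevant to the conversion: inland to port — on the seller under both FOB and CIF; already in the FOB price and stays in the CIF price. destination terminal — on the buyer under both terms; not part of either seller's price.
From FOB to CIF, the seller additionally bears: freight, insurance.
CIF price = 176851.22 + 2510.43 + 304.83 = 179666.48

CIF price: CAD 179666.48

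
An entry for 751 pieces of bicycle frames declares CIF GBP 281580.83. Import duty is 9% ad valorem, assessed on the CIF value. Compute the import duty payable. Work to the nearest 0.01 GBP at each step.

Import duty = 281580.83 × 9% = 25342.27

Import duty: GBP 25342.27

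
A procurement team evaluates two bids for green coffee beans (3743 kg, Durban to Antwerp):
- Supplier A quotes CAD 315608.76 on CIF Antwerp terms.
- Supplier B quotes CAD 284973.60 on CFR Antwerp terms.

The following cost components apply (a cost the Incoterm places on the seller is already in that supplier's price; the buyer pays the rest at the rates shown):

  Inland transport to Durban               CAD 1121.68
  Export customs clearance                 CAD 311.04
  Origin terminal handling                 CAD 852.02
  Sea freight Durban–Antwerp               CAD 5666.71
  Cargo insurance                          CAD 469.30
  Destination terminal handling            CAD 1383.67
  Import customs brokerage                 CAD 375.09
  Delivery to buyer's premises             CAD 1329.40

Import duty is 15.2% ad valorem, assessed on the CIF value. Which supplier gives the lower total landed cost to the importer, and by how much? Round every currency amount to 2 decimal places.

Supplier A (CIF):
The CIF price already equals the CIF value: 315608.76
Import duty = 315608.76 × 15.2% = 47972.53
Buyer bears (A): 1383.67 + 375.09 + 1329.40 = 3088.16
Landed cost (A) = invoice 315608.76 + 3088.16 + duty 47972.53 = 366669.45
Supplier B (CFR):
CIF value = CFR price + insurance = 284973.60 + 469.30 = 285442.90
Import duty = 285442.90 × 15.2% = 43387.32
Buyer bears (B): 469.30 + 1383.67 + 375.09 + 1329.40 = 3557.46
Landed cost (B) = invoice 284973.60 + 3557.46 + duty 43387.32 = 331918.38
Difference = |366669.45 − 331918.38| = 34751.07

Supplier B is cheaper by CAD 34751.07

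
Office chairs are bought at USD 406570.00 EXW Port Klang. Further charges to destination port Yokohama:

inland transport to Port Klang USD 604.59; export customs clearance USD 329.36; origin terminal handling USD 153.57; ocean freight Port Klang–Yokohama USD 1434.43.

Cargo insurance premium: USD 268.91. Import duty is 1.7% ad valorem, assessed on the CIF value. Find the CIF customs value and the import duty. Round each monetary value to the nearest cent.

CIF value: USD 409360.86; import duty: USD 6959.13

CIF = EXW price + pre-shipment costs + freight + insurance
CIF = 406570.00 + 604.59 + 329.36 + 153.57 + 1434.43 + 268.91 = 409360.86
Import duty = 409360.86 × 1.7% = 6959.13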